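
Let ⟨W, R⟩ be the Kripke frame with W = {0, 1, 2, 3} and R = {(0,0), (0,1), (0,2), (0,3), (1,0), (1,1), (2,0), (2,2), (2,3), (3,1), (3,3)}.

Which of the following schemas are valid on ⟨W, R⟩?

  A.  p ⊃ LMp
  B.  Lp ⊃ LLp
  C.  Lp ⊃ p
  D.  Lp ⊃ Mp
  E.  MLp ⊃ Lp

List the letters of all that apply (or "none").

C, D

R is reflexive: each world relates to itself.
R is not symmetric: 0 R 3 but not 3 R 0.
R is not transitive: 1 R 0 and 0 R 2 but not 1 R 2.
R is not euclidean: 0 R 1 and 0 R 2 but not 1 R 2.
R is serial: every world has an R-successor.
(A) p ⊃ LMp is axiom B; it is valid on a frame exactly when R is symmetric. R is not symmetric, so not valid.
(B) Lp ⊃ LLp (axiom 4) characterises the transitive frames. R is not transitive — not valid.
(C) Lp ⊃ p (axiom T) characterises the reflexive frames. R is reflexive — valid.
(D) Lp ⊃ Mp (axiom D) characterises the serial frames. R is serial — valid.
(E) MLp ⊃ Lp is the dual of axiom 5, which corresponds to the euclidean property. R is not euclidean — not valid.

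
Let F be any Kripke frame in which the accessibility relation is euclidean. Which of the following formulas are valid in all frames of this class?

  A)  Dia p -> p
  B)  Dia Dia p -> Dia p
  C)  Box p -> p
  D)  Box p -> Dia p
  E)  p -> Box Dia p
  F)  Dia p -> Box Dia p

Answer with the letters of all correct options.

F

(A) Dia p -> p is valid only on frames where every R-edge is a self-loop. Such an R need not be a subset of the identity — not valid.
(B) Dia Dia p -> Dia p (the dual of axiom 4) characterises the transitive frames. Such an R need not be transitive — not valid.
(C) Box p -> p is axiom T, which corresponds to reflexivity. Such an R need not be reflexive — not valid.
(D) Box p -> Dia p is axiom D; it is valid on a frame exactly when R is serial. Such an R need not be serial, so not valid.
(E) p -> Box Dia p is axiom B, which corresponds to symmetry. Such an R need not be symmetric — not valid.
(F) Dia p -> Box Dia p is axiom 5, which corresponds to the euclidean property. Every such R is euclidean — valid.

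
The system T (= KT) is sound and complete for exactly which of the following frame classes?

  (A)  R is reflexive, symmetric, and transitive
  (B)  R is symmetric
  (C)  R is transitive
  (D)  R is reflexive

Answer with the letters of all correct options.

D

(A) this class determines S5, not T (= KT).
(B) this class determines KB, not T (= KT).
(C) this class determines K4, not T (= KT).
(D) T (= KT) is sound and complete for exactly this class.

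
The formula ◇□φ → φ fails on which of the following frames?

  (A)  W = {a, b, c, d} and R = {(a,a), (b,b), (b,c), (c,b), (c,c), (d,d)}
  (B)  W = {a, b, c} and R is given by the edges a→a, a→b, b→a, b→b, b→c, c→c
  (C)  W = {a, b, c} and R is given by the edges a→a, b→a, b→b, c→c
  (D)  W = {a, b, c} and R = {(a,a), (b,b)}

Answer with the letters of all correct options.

B, C

The schema ◇□φ → φ is the dual of axiom B; it is valid on a frame iff R is symmetric.
(A) R is symmetric (every R-edge is matched by its reverse), so the schema is valid here.
(B) R is not symmetric (b R c but not c R b), so the schema fails here.
(C) R is not symmetric (b R a but not a R b), so the schema fails here.
(D) R is symmetric (every R-edge is matched by its reverse), so the schema is valid here.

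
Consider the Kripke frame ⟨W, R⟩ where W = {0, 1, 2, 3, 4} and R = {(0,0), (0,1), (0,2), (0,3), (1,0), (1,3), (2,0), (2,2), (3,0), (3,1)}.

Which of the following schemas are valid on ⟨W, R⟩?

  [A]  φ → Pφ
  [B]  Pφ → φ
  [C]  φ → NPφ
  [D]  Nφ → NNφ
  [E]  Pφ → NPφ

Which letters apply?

R is not reflexive: not 1 R 1.
R is symmetric: every R-edge is matched by its reverse.
R is not transitive: 1 R 0 and 0 R 1 but not 1 R 1.
R is not euclidean: 0 R 1 and 0 R 2 but not 1 R 2.
R is not a subset of the identity: 0 R 1 with 0 ≠ 1.
(A) φ → Pφ (the dual of axiom T) characterises the reflexive frames. R is not reflexive — not valid.
(B) Pφ → φ is the converse of T; it holds exactly when R ⊆ identity. Here R ⊄ identity — not valid.
(C) φ → NPφ is axiom B, which corresponds to symmetry. R is symmetric — valid.
(D) axiom 4: valid iff R is transitive. R is not transitive — not valid.
(E) Pφ → NPφ is axiom 5, which corresponds to the euclidean property. R is not euclidean — not valid.

C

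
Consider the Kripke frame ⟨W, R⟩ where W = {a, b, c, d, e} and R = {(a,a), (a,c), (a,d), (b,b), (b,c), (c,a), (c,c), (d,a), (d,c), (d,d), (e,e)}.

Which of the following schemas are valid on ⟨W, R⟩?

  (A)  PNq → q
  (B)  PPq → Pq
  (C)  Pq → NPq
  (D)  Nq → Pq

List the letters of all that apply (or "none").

D

R is not symmetric: b R c but not c R b.
R is not transitive: b R c and c R a but not b R a.
R is not euclidean: a R c and a R d but not c R d.
R is serial: every world has an R-successor.
(A) PNq → q is the dual of axiom B; it is valid on a frame exactly when R is symmetric. R is not symmetric, so not valid.
(B) PPq → Pq is the dual of axiom 4, which corresponds to transitivity. R is not transitive — not valid.
(C) Pq → NPq (axiom 5) characterises the euclidean frames. R is not euclidean — not valid.
(D) axiom D: valid iff R is serial. R is serial — valid.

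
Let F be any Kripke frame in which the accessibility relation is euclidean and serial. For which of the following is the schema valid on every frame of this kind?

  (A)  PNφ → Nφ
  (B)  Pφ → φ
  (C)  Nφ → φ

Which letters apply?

(A) PNφ → Nφ (the dual of axiom 5) characterises the euclidean frames. Every such R is euclidean — valid.
(B) Pφ → φ is the converse of T; it holds exactly when R ⊆ identity. Such an R need not be a subset of the identity — not valid.
(C) Nφ → φ is axiom T, which corresponds to reflexivity. Such an R need not be reflexive — not valid.

A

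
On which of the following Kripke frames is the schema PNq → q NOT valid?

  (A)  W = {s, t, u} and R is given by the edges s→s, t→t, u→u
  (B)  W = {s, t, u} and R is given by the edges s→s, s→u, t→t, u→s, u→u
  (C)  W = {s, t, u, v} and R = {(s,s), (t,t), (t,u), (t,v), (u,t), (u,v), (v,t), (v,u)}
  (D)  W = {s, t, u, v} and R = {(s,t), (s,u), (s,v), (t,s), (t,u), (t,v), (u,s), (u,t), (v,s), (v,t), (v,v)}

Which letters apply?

The schema PNq → q is the dual of axiom B; it is valid on a frame iff R is symmetric.
(A) R is symmetric (every R-edge is matched by its reverse), so the schema is valid here.
(B) R is symmetric (every R-edge is matched by its reverse), so the schema is valid here.
(C) R is symmetric (every R-edge is matched by its reverse), so the schema is valid here.
(D) R is symmetric (every R-edge is matched by its reverse), so the schema is valid here.

none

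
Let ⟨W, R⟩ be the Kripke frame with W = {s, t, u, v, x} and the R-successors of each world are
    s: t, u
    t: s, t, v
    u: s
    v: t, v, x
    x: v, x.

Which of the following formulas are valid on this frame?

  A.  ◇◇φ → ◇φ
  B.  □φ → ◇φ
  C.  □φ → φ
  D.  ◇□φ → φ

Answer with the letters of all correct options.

B, D

R is not reflexive: not s R s.
R is symmetric: every R-edge is matched by its reverse.
R is not transitive: s R t and t R s but not s R s.
R is serial: every world has an R-successor.
(A) ◇◇φ → ◇φ (the dual of axiom 4) characterises the transitive frames. R is not transitive — not valid.
(B) axiom D: valid iff R is serial. R is serial — valid.
(C) axiom T: valid iff R is reflexive. R is not reflexive — not valid.
(D) ◇□φ → φ (the dual of axiom B) characterises the symmetric frames. R is symmetric — valid.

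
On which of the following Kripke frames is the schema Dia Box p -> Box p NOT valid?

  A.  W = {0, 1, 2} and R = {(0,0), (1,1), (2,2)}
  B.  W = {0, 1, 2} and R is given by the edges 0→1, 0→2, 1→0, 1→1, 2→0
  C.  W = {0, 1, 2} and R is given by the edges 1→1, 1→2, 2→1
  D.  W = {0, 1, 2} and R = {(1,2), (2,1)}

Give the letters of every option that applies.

The schema Dia Box p -> Box p is the dual of axiom 5; it is valid on a frame iff R is euclidean.
(A) R is euclidean (any two R-successors of the same world are R-related), so the schema is valid here.
(B) R is not euclidean (0 R 1 and 0 R 2 but not 1 R 2), so the schema fails here.
(C) R is not euclidean (1 R 2 and 1 R 2 but not 2 R 2), so the schema fails here.
(D) R is not euclidean (1 R 2 and 1 R 2 but not 2 R 2), so the schema fails here.

B, C, D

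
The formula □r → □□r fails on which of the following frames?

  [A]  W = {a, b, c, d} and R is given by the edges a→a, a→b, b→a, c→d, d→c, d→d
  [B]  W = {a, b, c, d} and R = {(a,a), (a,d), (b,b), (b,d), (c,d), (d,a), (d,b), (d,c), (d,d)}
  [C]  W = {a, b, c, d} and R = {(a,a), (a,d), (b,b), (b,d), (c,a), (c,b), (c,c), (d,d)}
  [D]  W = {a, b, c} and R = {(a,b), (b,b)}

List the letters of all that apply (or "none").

The schema □r → □□r is axiom 4; it is valid on a frame iff R is transitive.
(A) R is not transitive (b R a and a R b but not b R b), so the schema fails here.
(B) R is not transitive (a R d and d R b but not a R b), so the schema fails here.
(C) R is not transitive (c R a and a R d but not c R d), so the schema fails here.
(D) R is transitive (R is closed under composition), so the schema is valid here.

A, B, C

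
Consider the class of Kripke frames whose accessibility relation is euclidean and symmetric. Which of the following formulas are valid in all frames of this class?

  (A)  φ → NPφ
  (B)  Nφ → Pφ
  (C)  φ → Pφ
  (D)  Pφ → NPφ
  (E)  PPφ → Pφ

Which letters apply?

A, D, E

A symmetric euclidean relation is transitive (uRv and vRw give vRu by symmetry, then uRw by the euclidean condition, applied at v).
(A) axiom B: valid iff R is symmetric. Every such R is symmetric — valid.
(B) axiom D: valid iff R is serial. Such an R need not be serial — not valid.
(C) φ → Pφ is the dual of axiom T; it is valid on a frame exactly when R is reflexive. Such an R need not be reflexive, so not valid.
(D) Pφ → NPφ is axiom 5, which corresponds to the euclidean property. Every such R is euclidean — valid.
(E) the dual of axiom 4: valid iff R is transitive. Every such R is transitive — valid.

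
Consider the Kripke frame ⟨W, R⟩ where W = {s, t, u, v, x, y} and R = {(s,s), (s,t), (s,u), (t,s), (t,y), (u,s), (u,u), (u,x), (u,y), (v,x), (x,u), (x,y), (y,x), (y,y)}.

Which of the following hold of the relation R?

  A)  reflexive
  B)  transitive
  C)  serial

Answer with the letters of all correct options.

(A) not reflexive: not t R t.
(B) not transitive: s R t and t R y but not s R y.
(C) serial: every world has an R-successor.

C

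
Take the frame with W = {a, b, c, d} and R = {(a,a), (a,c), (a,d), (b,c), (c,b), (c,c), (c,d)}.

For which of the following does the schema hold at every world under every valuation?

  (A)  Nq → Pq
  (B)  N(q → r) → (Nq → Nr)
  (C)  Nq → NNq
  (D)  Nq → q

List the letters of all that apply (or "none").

R is not reflexive: not b R b.
R is not transitive: a R c and c R b but not a R b.
R is not serial: d has no R-successor.
(A) axiom D: valid iff R is serial. R is not serial — not valid.
(B) N(q → r) → (Nq → Nr) is axiom K, valid on every Kripke frame — valid.
(C) Nq → NNq (axiom 4) characterises the transitive frames. R is not transitive — not valid.
(D) axiom T: valid iff R is reflexive. R is not reflexive — not valid.

B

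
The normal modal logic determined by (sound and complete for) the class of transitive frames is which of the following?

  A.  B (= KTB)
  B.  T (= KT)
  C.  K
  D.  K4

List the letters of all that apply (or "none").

D

(A) B (= KTB) is determined by the class of reflexive and symmetric frames.
(B) T (= KT) is determined by the class of reflexive frames.
(C) K is determined by the class of arbitrary frames.
(D) K4 is determined by exactly this class.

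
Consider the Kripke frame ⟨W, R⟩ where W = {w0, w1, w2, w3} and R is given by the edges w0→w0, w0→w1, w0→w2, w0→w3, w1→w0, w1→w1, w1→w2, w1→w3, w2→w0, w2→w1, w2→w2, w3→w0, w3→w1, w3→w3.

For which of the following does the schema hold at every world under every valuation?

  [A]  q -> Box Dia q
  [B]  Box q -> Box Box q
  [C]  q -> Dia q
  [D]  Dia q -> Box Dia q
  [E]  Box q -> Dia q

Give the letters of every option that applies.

A, C, E

R is reflexive: each world relates to itself.
R is symmetric: every R-edge is matched by its reverse.
R is not transitive: w2 R w0 and w0 R w3 but not w2 R w3.
R is not euclidean: w0 R w2 and w0 R w3 but not w2 R w3.
R is serial: every world has an R-successor.
(A) axiom B: valid iff R is symmetric. R is symmetric — valid.
(B) Box q -> Box Box q (axiom 4) characterises the transitive frames. R is not transitive — not valid.
(C) q -> Dia q is the dual of axiom T; it is valid on a frame exactly when R is reflexive. R is reflexive, so valid.
(D) Dia q -> Box Dia q is axiom 5, which corresponds to the euclidean property. R is not euclidean — not valid.
(E) Box q -> Dia q is axiom D; it is valid on a frame exactly when R is serial. R is serial, so valid.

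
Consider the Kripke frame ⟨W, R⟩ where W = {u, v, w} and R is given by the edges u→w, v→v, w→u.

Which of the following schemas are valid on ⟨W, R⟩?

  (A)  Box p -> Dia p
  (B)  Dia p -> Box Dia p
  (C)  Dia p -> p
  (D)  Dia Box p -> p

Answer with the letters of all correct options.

A, D

R is symmetric: every R-edge is matched by its reverse.
R is not euclidean: u R w and u R w but not w R w.
R is serial: every world has an R-successor.
R is not a subset of the identity: u R w with u ≠ w.
(A) Box p -> Dia p is axiom D, which corresponds to seriality. R is serial — valid.
(B) Dia p -> Box Dia p is axiom 5; it is valid on a frame exactly when R is euclidean. R is not euclidean, so not valid.
(C) Dia p -> p is valid only on frames where every R-edge is a self-loop. Here R ⊄ identity — not valid.
(D) Dia Box p -> p is the dual of axiom B, which corresponds to symmetry. R is symmetric — valid.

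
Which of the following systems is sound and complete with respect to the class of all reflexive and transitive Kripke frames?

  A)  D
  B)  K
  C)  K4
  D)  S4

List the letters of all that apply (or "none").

(A) D is determined by the class of serial frames.
(B) K is determined by the class of arbitrary frames.
(C) K4 is determined by the class of transitive frames.
(D) S4 is determined by exactly this class.

D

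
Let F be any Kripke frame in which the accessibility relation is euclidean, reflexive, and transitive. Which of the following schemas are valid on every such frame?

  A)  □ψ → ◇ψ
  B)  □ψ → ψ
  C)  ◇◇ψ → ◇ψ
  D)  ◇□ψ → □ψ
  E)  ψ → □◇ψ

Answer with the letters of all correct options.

A, B, C, D, E

A relation that is euclidean, reflexive, and transitive is also serial and symmetric.
(A) □ψ → ◇ψ (axiom D) characterises the serial frames. Every such R is serial — valid.
(B) axiom T: valid iff R is reflexive. Every such R is reflexive — valid.
(C) ◇◇ψ → ◇ψ is the dual of axiom 4, which corresponds to transitivity. Every such R is transitive — valid.
(D) the dual of axiom 5: valid iff R is euclidean. Every such R is euclidean — valid.
(E) axiom B: valid iff R is symmetric. Every such R is symmetric — valid.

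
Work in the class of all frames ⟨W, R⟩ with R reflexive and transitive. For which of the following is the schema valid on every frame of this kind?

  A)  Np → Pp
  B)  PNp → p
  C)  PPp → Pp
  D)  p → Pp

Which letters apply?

Reflexive relations are serial.
(A) Np → Pp (axiom D) characterises the serial frames. Every such R is serial — valid.
(B) PNp → p (the dual of axiom B) characterises the symmetric frames. Such an R need not be symmetric — not valid.
(C) PPp → Pp (the dual of axiom 4) characterises the transitive frames. Every such R is transitive — valid.
(D) p → Pp (the dual of axiom T) characterises the reflexive frames. Every such R is reflexive — valid.

A, C, D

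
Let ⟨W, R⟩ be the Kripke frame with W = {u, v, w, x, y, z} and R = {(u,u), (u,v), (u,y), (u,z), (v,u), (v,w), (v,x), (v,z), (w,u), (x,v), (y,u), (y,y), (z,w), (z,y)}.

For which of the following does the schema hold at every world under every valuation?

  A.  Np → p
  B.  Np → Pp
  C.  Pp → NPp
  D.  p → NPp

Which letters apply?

B

R is not reflexive: not v R v.
R is not symmetric: u R z but not z R u.
R is not euclidean: u R v and u R y but not v R y.
R is serial: every world has an R-successor.
(A) Np → p is axiom T; it is valid on a frame exactly when R is reflexive. R is not reflexive, so not valid.
(B) Np → Pp (axiom D) characterises the serial frames. R is serial — valid.
(C) Pp → NPp is axiom 5; it is valid on a frame exactly when R is euclidean. R is not euclidean, so not valid.
(D) p → NPp is axiom B; it is valid on a frame exactly when R is symmetric. R is not symmetric, so not valid.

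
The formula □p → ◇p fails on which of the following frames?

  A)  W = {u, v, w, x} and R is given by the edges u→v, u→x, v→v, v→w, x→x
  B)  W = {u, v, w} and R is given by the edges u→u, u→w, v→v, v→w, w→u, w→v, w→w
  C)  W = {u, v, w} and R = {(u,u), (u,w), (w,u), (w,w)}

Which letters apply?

A, C

The schema □p → ◇p is axiom D; it is valid on a frame iff R is serial.
(A) R is not serial (w has no R-successor), so the schema fails here.
(B) R is serial (every world has an R-successor), so the schema is valid here.
(C) R is not serial (v has no R-successor), so the schema fails here.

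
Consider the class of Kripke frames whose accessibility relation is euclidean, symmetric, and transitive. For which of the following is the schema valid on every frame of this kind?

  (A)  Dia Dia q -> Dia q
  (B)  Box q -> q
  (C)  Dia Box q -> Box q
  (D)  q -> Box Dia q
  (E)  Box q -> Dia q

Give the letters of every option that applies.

(A) Dia Dia q -> Dia q is the dual of axiom 4; it is valid on a frame exactly when R is transitive. Every such R is transitive, so valid.
(B) Box q -> q is axiom T, which corresponds to reflexivity. Such an R need not be reflexive — not valid.
(C) Dia Box q -> Box q (the dual of axiom 5) characterises the euclidean frames. Every such R is euclidean — valid.
(D) axiom B: valid iff R is symmetric. Every such R is symmetric — valid.
(E) Box q -> Dia q is axiom D, which corresponds to seriality. Such an R need not be serial — not valid.

A, C, D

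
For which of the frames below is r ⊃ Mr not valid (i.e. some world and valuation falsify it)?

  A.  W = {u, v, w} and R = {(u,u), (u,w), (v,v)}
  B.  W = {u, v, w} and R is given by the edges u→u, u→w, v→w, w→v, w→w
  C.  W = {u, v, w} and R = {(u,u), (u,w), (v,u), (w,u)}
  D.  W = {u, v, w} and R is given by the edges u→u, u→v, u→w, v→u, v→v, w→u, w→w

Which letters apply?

A, B, C

The schema r ⊃ Mr is the dual of axiom T; it is valid on a frame iff R is reflexive.
(A) R is not reflexive (not w R w), so the schema fails here.
(B) R is not reflexive (not v R v), so the schema fails here.
(C) R is not reflexive (not v R v), so the schema fails here.
(D) R is reflexive (each world relates to itself), so the schema is valid here.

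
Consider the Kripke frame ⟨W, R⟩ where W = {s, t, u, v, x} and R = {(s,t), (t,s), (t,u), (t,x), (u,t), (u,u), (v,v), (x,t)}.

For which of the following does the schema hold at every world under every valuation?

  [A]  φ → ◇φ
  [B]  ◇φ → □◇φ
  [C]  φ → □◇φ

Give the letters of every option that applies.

C

R is not reflexive: not s R s.
R is symmetric: every R-edge is matched by its reverse.
R is not euclidean: t R s and t R u but not s R u.
(A) the dual of axiom T: valid iff R is reflexive. R is not reflexive — not valid.
(B) ◇φ → □◇φ is axiom 5; it is valid on a frame exactly when R is euclidean. R is not euclidean, so not valid.
(C) axiom B: valid iff R is symmetric. R is symmetric — valid.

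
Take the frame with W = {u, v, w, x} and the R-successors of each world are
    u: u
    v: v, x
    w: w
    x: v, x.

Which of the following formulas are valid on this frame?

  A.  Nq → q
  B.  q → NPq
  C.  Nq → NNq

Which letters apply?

R is reflexive: each world relates to itself.
R is symmetric: every R-edge is matched by its reverse.
R is transitive: R is closed under composition.
(A) Nq → q is axiom T; it is valid on a frame exactly when R is reflexive. R is reflexive, so valid.
(B) q → NPq (axiom B) characterises the symmetric frames. R is symmetric — valid.
(C) Nq → NNq is axiom 4, which corresponds to transitivity. R is transitive — valid.

A, B, C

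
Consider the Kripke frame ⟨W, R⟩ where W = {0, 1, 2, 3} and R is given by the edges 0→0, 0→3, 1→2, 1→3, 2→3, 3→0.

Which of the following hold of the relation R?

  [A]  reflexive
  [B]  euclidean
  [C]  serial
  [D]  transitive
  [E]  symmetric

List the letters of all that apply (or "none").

(A) not reflexive: not 1 R 1.
(B) not euclidean: 1 R 3 and 1 R 2 but not 3 R 2.
(C) serial: every world has an R-successor.
(D) not transitive: 1 R 3 and 3 R 0 but not 1 R 0.
(E) not symmetric: 1 R 2 but not 2 R 1.

C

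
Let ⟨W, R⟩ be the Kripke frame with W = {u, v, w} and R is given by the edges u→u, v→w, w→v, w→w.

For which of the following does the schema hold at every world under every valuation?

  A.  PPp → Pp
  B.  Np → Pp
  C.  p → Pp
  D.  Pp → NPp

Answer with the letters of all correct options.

B

R is not reflexive: not v R v.
R is not transitive: v R w and w R v but not v R v.
R is not euclidean: w R v and w R v but not v R v.
R is serial: every world has an R-successor.
(A) PPp → Pp is the dual of axiom 4; it is valid on a frame exactly when R is transitive. R is not transitive, so not valid.
(B) Np → Pp (axiom D) characterises the serial frames. R is serial — valid.
(C) p → Pp is the dual of axiom T, which corresponds to reflexivity. R is not reflexive — not valid.
(D) Pp → NPp is axiom 5; it is valid on a frame exactly when R is euclidean. R is not euclidean, so not valid.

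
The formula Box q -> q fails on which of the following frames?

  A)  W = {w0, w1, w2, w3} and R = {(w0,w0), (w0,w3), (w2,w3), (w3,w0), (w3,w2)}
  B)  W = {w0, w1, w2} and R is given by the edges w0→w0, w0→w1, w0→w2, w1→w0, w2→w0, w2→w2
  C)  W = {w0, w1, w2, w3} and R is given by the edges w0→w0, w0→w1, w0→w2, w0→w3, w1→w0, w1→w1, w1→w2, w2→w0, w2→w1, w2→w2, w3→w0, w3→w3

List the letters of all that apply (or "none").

The schema Box q -> q is axiom T; it is valid on a frame iff R is reflexive.
(A) R is not reflexive (not w1 R w1), so the schema fails here.
(B) R is not reflexive (not w1 R w1), so the schema fails here.
(C) R is reflexive (each world relates to itself), so the schema is valid here.

A, B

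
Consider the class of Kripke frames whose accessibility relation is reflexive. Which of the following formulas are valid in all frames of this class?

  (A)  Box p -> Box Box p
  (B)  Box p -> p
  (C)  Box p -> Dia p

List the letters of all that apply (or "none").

A reflexive relation is serial.
(A) axiom 4: valid iff R is transitive. Such an R need not be transitive — not valid.
(B) Box p -> p is axiom T; it is valid on a frame exactly when R is reflexive. Every such R is reflexive, so valid.
(C) Box p -> Dia p (axiom D) characterises the serial frames. Every such R is serial — valid.

B, C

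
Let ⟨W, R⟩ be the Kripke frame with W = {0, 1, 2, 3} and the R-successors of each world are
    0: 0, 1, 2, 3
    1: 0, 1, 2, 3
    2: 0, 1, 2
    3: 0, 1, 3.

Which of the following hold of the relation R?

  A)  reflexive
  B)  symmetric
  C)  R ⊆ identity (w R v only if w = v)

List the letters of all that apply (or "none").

(A) reflexive: each world relates to itself.
(B) symmetric: every R-edge is matched by its reverse.
(C) not ⊆ identity: 0 R 1 with 0 ≠ 1.

A, B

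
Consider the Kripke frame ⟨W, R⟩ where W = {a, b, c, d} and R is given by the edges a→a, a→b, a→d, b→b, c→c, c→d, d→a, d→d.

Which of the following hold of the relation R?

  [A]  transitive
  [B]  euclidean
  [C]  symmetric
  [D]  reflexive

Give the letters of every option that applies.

D

(A) not transitive: c R d and d R a but not c R a.
(B) not euclidean: a R b and a R a but not b R a.
(C) not symmetric: a R b but not b R a.
(D) reflexive: each world relates to itself.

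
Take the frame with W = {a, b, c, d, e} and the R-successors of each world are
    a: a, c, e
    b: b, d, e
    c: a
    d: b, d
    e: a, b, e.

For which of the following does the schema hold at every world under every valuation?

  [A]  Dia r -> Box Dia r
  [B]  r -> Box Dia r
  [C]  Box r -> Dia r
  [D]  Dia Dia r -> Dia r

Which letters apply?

R is symmetric: every R-edge is matched by its reverse.
R is not transitive: a R e and e R b but not a R b.
R is not euclidean: a R c and a R e but not c R e.
R is serial: every world has an R-successor.
(A) Dia r -> Box Dia r is axiom 5, which corresponds to the euclidean property. R is not euclidean — not valid.
(B) r -> Box Dia r (axiom B) characterises the symmetric frames. R is symmetric — valid.
(C) axiom D: valid iff R is serial. R is serial — valid.
(D) Dia Dia r -> Dia r is the dual of axiom 4, which corresponds to transitivity. R is not transitive — not valid.

B, C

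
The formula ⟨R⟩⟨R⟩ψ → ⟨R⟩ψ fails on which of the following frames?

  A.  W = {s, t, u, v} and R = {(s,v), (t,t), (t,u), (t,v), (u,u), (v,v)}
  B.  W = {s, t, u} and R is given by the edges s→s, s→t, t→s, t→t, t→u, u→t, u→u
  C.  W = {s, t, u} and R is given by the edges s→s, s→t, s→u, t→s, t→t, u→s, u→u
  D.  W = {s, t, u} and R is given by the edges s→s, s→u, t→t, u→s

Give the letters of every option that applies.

B, C, D

The schema ⟨R⟩⟨R⟩ψ → ⟨R⟩ψ is the dual of axiom 4; it is valid on a frame iff R is transitive.
(A) R is transitive (R is closed under composition), so the schema is valid here.
(B) R is not transitive (s R t and t R u but not s R u), so the schema fails here.
(C) R is not transitive (t R s and s R u but not t R u), so the schema fails here.
(D) R is not transitive (u R s and s R u but not u R u), so the schema fails here.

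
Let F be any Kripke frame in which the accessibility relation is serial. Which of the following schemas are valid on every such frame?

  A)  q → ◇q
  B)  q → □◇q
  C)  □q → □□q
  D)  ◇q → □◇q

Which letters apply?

(A) q → ◇q (the dual of axiom T) characterises the reflexive frames. Such an R need not be reflexive — not valid.
(B) q → □◇q is axiom B; it is valid on a frame exactly when R is symmetric. Such an R need not be symmetric, so not valid.
(C) □q → □□q is axiom 4, which corresponds to transitivity. Such an R need not be transitive — not valid.
(D) ◇q → □◇q is axiom 5, which corresponds to the euclidean property. Such an R need not be euclidean — not valid.

none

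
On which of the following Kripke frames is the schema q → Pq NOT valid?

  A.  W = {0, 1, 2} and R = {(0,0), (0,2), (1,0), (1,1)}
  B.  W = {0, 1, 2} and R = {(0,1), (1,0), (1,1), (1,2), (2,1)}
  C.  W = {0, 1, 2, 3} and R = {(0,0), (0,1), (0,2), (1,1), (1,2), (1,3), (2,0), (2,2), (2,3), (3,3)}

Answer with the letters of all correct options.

The schema q → Pq is the dual of axiom T; it is valid on a frame iff R is reflexive.
(A) R is not reflexive (not 2 R 2), so the schema fails here.
(B) R is not reflexive (not 0 R 0), so the schema fails here.
(C) R is reflexive (each world relates to itself), so the schema is valid here.

A, B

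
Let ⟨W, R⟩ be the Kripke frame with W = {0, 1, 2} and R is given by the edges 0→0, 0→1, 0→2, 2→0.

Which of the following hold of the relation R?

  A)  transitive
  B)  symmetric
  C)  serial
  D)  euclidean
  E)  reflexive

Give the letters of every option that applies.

none

(A) not transitive: 2 R 0 and 0 R 1 but not 2 R 1.
(B) not symmetric: 0 R 1 but not 1 R 0.
(C) not serial: 1 has no R-successor.
(D) not euclidean: 0 R 1 and 0 R 0 but not 1 R 0.
(E) not reflexive: not 1 R 1.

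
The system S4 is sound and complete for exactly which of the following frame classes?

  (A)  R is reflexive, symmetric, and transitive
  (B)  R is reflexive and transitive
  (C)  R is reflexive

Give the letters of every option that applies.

B

(A) this class determines S5, not S4.
(B) S4 is sound and complete for exactly this class.
(C) this class determines T (= KT), not S4.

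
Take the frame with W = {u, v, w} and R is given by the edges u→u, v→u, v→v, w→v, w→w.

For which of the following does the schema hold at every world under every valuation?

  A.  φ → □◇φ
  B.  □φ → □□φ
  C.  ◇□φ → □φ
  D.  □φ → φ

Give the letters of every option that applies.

R is reflexive: each world relates to itself.
R is not symmetric: v R u but not u R v.
R is not transitive: w R v and v R u but not w R u.
R is not euclidean: v R u and v R v but not u R v.
(A) φ → □◇φ is axiom B, which corresponds to symmetry. R is not symmetric — not valid.
(B) □φ → □□φ is axiom 4; it is valid on a frame exactly when R is transitive. R is not transitive, so not valid.
(C) ◇□φ → □φ (the dual of axiom 5) characterises the euclidean frames. R is not euclidean — not valid.
(D) □φ → φ is axiom T, which corresponds to reflexivity. R is reflexive — valid.

D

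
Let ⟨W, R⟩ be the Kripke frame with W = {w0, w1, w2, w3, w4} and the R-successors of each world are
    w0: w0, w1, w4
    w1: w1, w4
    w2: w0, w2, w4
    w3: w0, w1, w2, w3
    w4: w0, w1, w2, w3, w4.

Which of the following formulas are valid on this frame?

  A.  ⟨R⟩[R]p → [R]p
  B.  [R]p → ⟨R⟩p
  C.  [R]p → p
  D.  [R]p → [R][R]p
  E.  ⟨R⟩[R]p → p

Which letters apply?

R is reflexive: each world relates to itself.
R is not symmetric: w0 R w1 but not w1 R w0.
R is not transitive: w0 R w4 and w4 R w2 but not w0 R w2.
R is not euclidean: w0 R w1 and w0 R w0 but not w1 R w0.
R is serial: every world has an R-successor.
(A) the dual of axiom 5: valid iff R is euclidean. R is not euclidean — not valid.
(B) [R]p → ⟨R⟩p is axiom D, which corresponds to seriality. R is serial — valid.
(C) [R]p → p is axiom T; it is valid on a frame exactly when R is reflexive. R is reflexive, so valid.
(D) [R]p → [R][R]p is axiom 4; it is valid on a frame exactly when R is transitive. R is not transitive, so not valid.
(E) ⟨R⟩[R]p → p is the dual of axiom B, which corresponds to symmetry. R is not symmetric — not valid.

B, C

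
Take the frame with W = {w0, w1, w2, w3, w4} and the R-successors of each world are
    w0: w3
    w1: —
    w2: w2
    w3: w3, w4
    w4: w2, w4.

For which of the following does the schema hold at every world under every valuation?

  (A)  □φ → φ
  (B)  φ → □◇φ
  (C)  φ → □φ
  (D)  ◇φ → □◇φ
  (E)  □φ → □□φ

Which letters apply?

R is not reflexive: not w0 R w0.
R is not symmetric: w0 R w3 but not w3 R w0.
R is not transitive: w0 R w3 and w3 R w4 but not w0 R w4.
R is not euclidean: w3 R w4 and w3 R w3 but not w4 R w3.
R is not a subset of the identity: w0 R w3 with w0 ≠ w3.
(A) □φ → φ is axiom T, which corresponds to reflexivity. R is not reflexive — not valid.
(B) φ → □◇φ is axiom B; it is valid on a frame exactly when R is symmetric. R is not symmetric, so not valid.
(C) φ → □φ is equivalent to ◇p→p; it holds exactly when R ⊆ identity. Here R ⊄ identity — not valid.
(D) ◇φ → □◇φ is axiom 5; it is valid on a frame exactly when R is euclidean. R is not euclidean, so not valid.
(E) □φ → □□φ is axiom 4, which corresponds to transitivity. R is not transitive — not valid.

none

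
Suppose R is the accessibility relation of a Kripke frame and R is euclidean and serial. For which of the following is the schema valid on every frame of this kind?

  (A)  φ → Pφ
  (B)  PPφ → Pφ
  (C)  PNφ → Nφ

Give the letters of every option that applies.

(A) φ → Pφ is the dual of axiom T; it is valid on a frame exactly when R is reflexive. Such an R need not be reflexive, so not valid.
(B) PPφ → Pφ is the dual of axiom 4, which corresponds to transitivity. Such an R need not be transitive — not valid.
(C) PNφ → Nφ is the dual of axiom 5, which corresponds to the euclidean property. Every such R is euclidean — valid.

C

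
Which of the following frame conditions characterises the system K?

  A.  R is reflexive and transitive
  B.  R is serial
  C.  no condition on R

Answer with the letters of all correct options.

(A) this class determines S4, not K.
(B) this class determines D, not K.
(C) K is sound and complete for exactly this class.

C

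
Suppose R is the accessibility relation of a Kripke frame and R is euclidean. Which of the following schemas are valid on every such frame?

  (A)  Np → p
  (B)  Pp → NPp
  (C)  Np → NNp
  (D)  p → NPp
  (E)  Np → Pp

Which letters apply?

(A) Np → p is axiom T, which corresponds to reflexivity. Such an R need not be reflexive — not valid.
(B) Pp → NPp is axiom 5, which corresponds to the euclidean property. Every such R is euclidean — valid.
(C) Np → NNp is axiom 4; it is valid on a frame exactly when R is transitive. Such an R need not be transitive, so not valid.
(D) p → NPp is axiom B; it is valid on a frame exactly when R is symmetric. Such an R need not be symmetric, so not valid.
(E) Np → Pp is axiom D; it is valid on a frame exactly when R is serial. Such an R need not be serial, so not valid.

B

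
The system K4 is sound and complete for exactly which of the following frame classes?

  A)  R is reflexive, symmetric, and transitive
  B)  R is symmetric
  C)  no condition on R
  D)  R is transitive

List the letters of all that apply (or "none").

D

(A) this class determines S5, not K4.
(B) this class determines KB, not K4.
(C) this class determines K, not K4.
(D) K4 is sound and complete for exactly this class.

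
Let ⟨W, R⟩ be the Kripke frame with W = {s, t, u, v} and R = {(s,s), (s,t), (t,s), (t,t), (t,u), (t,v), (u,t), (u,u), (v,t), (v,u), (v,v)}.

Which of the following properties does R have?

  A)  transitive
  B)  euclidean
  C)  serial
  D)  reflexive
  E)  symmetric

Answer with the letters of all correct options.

C, D

(A) not transitive: s R t and t R u but not s R u.
(B) not euclidean: t R s and t R u but not s R u.
(C) serial: every world has an R-successor.
(D) reflexive: each world relates to itself.
(E) not symmetric: v R u but not u R v.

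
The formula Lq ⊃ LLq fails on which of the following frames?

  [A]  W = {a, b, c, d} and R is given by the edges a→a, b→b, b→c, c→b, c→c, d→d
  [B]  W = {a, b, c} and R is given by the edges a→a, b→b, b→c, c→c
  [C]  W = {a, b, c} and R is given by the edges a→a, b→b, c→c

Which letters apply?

The schema Lq ⊃ LLq is axiom 4; it is valid on a frame iff R is transitive.
(A) R is transitive (R is closed under composition), so the schema is valid here.
(B) R is transitive (R is closed under composition), so the schema is valid here.
(C) R is transitive (R is closed under composition), so the schema is valid here.

none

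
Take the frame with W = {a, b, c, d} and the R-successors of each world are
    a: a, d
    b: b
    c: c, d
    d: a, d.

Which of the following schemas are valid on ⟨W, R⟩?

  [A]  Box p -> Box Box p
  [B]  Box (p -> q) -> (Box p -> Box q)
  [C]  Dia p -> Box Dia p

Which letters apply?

R is not transitive: c R d and d R a but not c R a.
R is not euclidean: c R d and c R c but not d R c.
(A) Box p -> Box Box p is axiom 4, which corresponds to transitivity. R is not transitive — not valid.
(B) Box (p -> q) -> (Box p -> Box q) is axiom K, valid on every Kripke frame — valid.
(C) axiom 5: valid iff R is euclidean. R is not euclidean — not valid.

B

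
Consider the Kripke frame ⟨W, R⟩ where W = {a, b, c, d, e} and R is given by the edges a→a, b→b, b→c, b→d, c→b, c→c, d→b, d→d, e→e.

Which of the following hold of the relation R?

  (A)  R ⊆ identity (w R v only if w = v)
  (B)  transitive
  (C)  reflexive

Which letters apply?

C

(A) not ⊆ identity: b R c with b ≠ c.
(B) not transitive: c R b and b R d but not c R d.
(C) reflexive: each world relates to itself.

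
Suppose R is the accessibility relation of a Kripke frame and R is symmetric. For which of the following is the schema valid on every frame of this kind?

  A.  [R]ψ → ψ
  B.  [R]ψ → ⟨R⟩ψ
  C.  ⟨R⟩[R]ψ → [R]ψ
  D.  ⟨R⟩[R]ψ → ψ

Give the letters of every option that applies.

D

(A) axiom T: valid iff R is reflexive. Such an R need not be reflexive — not valid.
(B) [R]ψ → ⟨R⟩ψ is axiom D; it is valid on a frame exactly when R is serial. Such an R need not be serial, so not valid.
(C) the dual of axiom 5: valid iff R is euclidean. Such an R need not be euclidean — not valid.
(D) ⟨R⟩[R]ψ → ψ is the dual of axiom B, which corresponds to symmetry. Every such R is symmetric — valid.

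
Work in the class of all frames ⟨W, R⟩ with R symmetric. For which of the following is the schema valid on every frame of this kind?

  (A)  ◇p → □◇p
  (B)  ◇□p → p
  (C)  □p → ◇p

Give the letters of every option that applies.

B

(A) axiom 5: valid iff R is euclidean. Such an R need not be euclidean — not valid.
(B) the dual of axiom B: valid iff R is symmetric. Every such R is symmetric — valid.
(C) □p → ◇p (axiom D) characterises the serial frames. Such an R need not be serial — not valid.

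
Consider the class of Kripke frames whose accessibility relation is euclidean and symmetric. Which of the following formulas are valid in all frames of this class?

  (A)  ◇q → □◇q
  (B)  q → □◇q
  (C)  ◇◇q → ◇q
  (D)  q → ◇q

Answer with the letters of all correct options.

A symmetric euclidean relation is transitive (uRv and vRw give vRu by symmetry, then uRw by the euclidean condition, applied at v).
(A) ◇q → □◇q is axiom 5; it is valid on a frame exactly when R is euclidean. Every such R is euclidean, so valid.
(B) q → □◇q is axiom B, which corresponds to symmetry. Every such R is symmetric — valid.
(C) ◇◇q → ◇q (the dual of axiom 4) characterises the transitive frames. Every such R is transitive — valid.
(D) q → ◇q (the dual of axiom T) characterises the reflexive frames. Such an R need not be reflexive — not valid.

A, B, C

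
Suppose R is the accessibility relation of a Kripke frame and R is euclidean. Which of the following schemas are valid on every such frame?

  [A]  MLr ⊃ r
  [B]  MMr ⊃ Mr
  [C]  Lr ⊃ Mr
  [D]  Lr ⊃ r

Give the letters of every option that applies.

(A) MLr ⊃ r (the dual of axiom B) characterises the symmetric frames. Such an R need not be symmetric — not valid.
(B) MMr ⊃ Mr is the dual of axiom 4, which corresponds to transitivity. Such an R need not be transitive — not valid.
(C) Lr ⊃ Mr (axiom D) characterises the serial frames. Such an R need not be serial — not valid.
(D) Lr ⊃ r (axiom T) characterises the reflexive frames. Such an R need not be reflexive — not valid.

none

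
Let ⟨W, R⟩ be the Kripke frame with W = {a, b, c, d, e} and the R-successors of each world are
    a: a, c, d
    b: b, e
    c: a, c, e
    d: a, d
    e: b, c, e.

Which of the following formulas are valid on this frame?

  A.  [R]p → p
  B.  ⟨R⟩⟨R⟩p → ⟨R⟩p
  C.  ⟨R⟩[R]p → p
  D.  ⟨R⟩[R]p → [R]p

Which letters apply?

A, C

R is reflexive: each world relates to itself.
R is symmetric: every R-edge is matched by its reverse.
R is not transitive: a R c and c R e but not a R e.
R is not euclidean: a R c and a R d but not c R d.
(A) axiom T: valid iff R is reflexive. R is reflexive — valid.
(B) ⟨R⟩⟨R⟩p → ⟨R⟩p is the dual of axiom 4; it is valid on a frame exactly when R is transitive. R is not transitive, so not valid.
(C) ⟨R⟩[R]p → p is the dual of axiom B, which corresponds to symmetry. R is symmetric — valid.
(D) ⟨R⟩[R]p → [R]p is the dual of axiom 5, which corresponds to the euclidean property. R is not euclidean — not valid.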